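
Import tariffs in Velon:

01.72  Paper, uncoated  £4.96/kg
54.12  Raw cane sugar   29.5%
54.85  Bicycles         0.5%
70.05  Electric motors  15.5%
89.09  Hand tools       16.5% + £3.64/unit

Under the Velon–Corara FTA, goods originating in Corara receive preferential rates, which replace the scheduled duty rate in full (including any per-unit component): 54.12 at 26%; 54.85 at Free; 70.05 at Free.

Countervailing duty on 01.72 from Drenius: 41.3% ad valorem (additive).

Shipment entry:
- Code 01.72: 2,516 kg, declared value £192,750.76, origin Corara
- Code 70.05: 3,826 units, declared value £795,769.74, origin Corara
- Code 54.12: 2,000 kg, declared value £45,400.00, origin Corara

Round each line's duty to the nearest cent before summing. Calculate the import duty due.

£24,283.36

Line 1 (01.72, Corara, 2,516 kg, £192,750.76):
Base rate for 01.72 is £4.96/kg.
Origin Corara is the FTA partner but 01.72 is not on the preference list; base rate stands.
The additional-duty order on 01.72 targets Drenius, not Corara; it does not apply.
Duty = 2,516 × £4.96 = £12,479.36.
Line 2 (70.05, Corara, 3,826 units, £795,769.74):
Base rate for 70.05 is 15.5%.
Origin Corara qualifies under the Velon–Corara agreement and 70.05 is covered: preferential rate Free applies instead.
Duty = £795,769.74 × 0% = £0.00.
Line 3 (54.12, Corara, 2,000 kg, £45,400.00):
Base rate for 54.12 is 29.5%.
Origin Corara qualifies under the Velon–Corara agreement and 54.12 is covered: preferential rate 26% applies instead.
Duty = £45,400.00 × 26% = £11,804.00.
Total = £12,479.36 + £0.00 + £11,804.00 = £24,283.36.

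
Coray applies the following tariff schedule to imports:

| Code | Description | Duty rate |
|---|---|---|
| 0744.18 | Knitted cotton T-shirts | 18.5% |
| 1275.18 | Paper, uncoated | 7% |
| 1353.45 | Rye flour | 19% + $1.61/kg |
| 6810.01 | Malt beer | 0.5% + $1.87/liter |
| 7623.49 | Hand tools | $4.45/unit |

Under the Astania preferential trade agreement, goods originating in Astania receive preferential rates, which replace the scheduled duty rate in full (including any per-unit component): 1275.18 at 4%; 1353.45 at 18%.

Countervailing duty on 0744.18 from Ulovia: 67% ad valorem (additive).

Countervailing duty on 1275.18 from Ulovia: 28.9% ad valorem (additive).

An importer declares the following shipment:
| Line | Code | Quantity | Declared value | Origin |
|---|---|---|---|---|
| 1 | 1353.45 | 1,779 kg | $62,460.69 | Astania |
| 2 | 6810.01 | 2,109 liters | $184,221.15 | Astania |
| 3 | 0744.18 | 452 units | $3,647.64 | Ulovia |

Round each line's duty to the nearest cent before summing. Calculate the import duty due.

Line 1 (1353.45, Astania, 1,779 kg, $62,460.69):
Base rate for 1353.45 is 19% + $1.61/kg.
Origin Astania qualifies under the Coray–Astania agreement and 1353.45 is covered: preferential rate 18% applies instead.
Duty = $62,460.69 × 18% = $11,242.92.
Line 2 (6810.01, Astania, 2,109 liters, $184,221.15):
Base rate for 6810.01 is 0.5% + $1.87/liter.
Origin Astania is the FTA partner but 6810.01 is not on the preference list; base rate stands.
Duty = $184,221.15 × 0.5% + 2,109 × $1.87 = $4,864.94.
Line 3 (0744.18, Ulovia, 452 units, $3,647.64):
Base rate for 0744.18 is 18.5%.
Additional duty on 0744.18 from Ulovia: +67%. Applied ad valorem rate: 18.5% + 67% = 85.5%.
Duty = $3,647.64 × 85.5% = $3,118.73.
Total = $11,242.92 + $4,864.94 + $3,118.73 = $19,226.59.

$19,226.59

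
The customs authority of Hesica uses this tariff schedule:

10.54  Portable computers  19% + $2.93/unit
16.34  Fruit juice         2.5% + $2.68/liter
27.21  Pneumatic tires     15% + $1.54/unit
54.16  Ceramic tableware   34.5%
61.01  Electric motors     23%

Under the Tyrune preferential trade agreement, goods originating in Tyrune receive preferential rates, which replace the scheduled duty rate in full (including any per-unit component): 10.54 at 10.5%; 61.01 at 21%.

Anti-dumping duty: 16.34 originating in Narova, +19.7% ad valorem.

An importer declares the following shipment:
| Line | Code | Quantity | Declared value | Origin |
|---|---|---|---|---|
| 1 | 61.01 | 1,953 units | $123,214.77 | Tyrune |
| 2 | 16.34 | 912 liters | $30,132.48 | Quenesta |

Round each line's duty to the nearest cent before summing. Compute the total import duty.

Line 1 (61.01, Tyrune, 1,953 units, $123,214.77):
Base rate for 61.01 is 23%.
Origin Tyrune qualifies under the Hesica–Tyrune agreement and 61.01 is covered: preferential rate 21% applies instead.
Duty = $123,214.77 × 21% = $25,875.10.
Line 2 (16.34, Quenesta, 912 liters, $30,132.48):
Base rate for 16.34 is 2.5% + $2.68/liter.
The additional-duty order on 16.34 targets Narova, not Quenesta; it does not apply.
Duty = $30,132.48 × 2.5% + 912 × $2.68 = $3,197.47.
Total = $25,875.10 + $3,197.47 = $29,072.57.

$29,072.57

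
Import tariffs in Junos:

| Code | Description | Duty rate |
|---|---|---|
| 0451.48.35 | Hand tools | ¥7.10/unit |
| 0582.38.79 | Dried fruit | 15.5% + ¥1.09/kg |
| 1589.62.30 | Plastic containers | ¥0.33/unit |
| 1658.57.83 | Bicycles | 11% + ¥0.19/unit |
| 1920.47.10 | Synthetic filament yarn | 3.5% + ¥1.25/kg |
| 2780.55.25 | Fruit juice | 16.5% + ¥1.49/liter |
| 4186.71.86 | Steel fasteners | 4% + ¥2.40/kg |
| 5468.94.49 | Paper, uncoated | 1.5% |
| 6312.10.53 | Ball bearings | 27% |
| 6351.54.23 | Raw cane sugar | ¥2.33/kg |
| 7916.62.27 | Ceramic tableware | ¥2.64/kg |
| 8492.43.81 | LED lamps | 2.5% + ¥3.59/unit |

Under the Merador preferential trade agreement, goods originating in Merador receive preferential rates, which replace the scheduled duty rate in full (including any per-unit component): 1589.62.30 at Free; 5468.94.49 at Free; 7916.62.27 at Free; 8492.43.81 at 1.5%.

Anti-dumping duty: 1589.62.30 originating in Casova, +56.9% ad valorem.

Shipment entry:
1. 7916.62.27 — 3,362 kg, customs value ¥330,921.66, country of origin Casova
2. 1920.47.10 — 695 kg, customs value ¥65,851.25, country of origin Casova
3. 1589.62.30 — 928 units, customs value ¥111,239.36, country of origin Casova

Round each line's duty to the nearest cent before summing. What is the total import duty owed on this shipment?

¥75,650.66

Line 1 (7916.62.27, Casova, 3,362 kg, ¥330,921.66):
Base rate for 7916.62.27 is ¥2.64/kg.
7916.62.27 has an FTA preferential rate, but origin Casova is not Merador; base rate stands.
Duty = 3,362 × ¥2.64 = ¥8,875.68.
Line 2 (1920.47.10, Casova, 695 kg, ¥65,851.25):
Base rate for 1920.47.10 is 3.5% + ¥1.25/kg.
Duty = ¥65,851.25 × 3.5% + 695 × ¥1.25 = ¥3,173.54.
Line 3 (1589.62.30, Casova, 928 units, ¥111,239.36):
Base rate for 1589.62.30 is ¥0.33/unit.
1589.62.30 has an FTA preferential rate, but origin Casova is not Merador; base rate stands.
Additional duty on 1589.62.30 from Casova: +56.9% ad valorem. Applied ad valorem rate = 56.9%.
Duty = ¥111,239.36 × 56.9% + 928 × ¥0.33 = ¥63,601.44.
Total = ¥8,875.68 + ¥3,173.54 + ¥63,601.44 = ¥75,650.66.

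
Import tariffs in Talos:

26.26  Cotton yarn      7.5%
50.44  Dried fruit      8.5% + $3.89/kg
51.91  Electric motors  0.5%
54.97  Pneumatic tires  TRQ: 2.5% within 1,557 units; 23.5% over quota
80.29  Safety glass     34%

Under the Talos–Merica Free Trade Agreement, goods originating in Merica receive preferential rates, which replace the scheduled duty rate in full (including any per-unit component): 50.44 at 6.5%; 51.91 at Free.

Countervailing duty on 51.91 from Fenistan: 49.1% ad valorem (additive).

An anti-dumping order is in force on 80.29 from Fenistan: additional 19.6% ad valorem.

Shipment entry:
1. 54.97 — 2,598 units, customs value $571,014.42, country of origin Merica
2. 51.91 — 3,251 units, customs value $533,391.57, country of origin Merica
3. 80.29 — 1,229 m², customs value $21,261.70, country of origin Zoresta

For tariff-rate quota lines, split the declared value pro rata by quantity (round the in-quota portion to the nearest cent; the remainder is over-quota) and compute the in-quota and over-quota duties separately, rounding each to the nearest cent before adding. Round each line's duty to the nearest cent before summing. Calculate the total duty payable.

Line 1 (54.97, Merica, 2,598 units, $571,014.42):
Code 54.97 is under a tariff-rate quota (threshold 1,557 units). In-quota: 1,557 units at 2.5%; over-quota: 1,041 units at 23.5%.
Pro-rata value split: in-quota = $571,014.42 × 1,557/2,598 = $342,213.03; over-quota = $571,014.42 − $342,213.03 = $228,801.39.
In-quota duty = $342,213.03 × 2.5% = $8,555.33. Over-quota duty = $228,801.39 × 23.5% = $53,768.33.
Line duty = $8,555.33 + $53,768.33 = $62,323.66.
Line 2 (51.91, Merica, 3,251 units, $533,391.57):
Base rate for 51.91 is 0.5%.
Origin Merica qualifies under the Talos–Merica agreement and 51.91 is covered: preferential rate Free applies instead.
The additional-duty order on 51.91 targets Fenistan, not Merica; it does not apply.
Duty = $533,391.57 × 0% = $0.00.
Line 3 (80.29, Zoresta, 1,229 m², $21,261.70):
Base rate for 80.29 is 34%.
The additional-duty order on 80.29 targets Fenistan, not Zoresta; it does not apply.
Duty = $21,261.70 × 34% = $7,228.98.
Total = $62,323.66 + $0.00 + $7,228.98 = $69,552.64.

$69,552.64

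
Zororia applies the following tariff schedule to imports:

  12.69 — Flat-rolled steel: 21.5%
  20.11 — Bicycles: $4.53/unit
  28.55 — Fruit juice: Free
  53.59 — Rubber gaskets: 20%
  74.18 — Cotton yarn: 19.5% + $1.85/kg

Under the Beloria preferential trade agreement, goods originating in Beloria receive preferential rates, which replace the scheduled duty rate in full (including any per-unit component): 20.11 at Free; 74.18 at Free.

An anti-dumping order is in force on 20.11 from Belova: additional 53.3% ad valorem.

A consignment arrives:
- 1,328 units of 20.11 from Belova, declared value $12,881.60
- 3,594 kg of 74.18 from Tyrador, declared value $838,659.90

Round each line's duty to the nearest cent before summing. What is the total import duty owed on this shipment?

$183,069.31

Line 1 (20.11, Belova, 1,328 units, $12,881.60):
Base rate for 20.11 is $4.53/unit.
20.11 has an FTA preferential rate, but origin Belova is not Beloria; base rate stands.
Additional duty on 20.11 from Belova: +53.3% ad valorem. Applied ad valorem rate = 53.3%.
Duty = $12,881.60 × 53.3% + 1,328 × $4.53 = $12,881.73.
Line 2 (74.18, Tyrador, 3,594 kg, $838,659.90):
Base rate for 74.18 is 19.5% + $1.85/kg.
74.18 has an FTA preferential rate, but origin Tyrador is not Beloria; base rate stands.
Duty = $838,659.90 × 19.5% + 3,594 × $1.85 = $170,187.58.
Total = $12,881.73 + $170,187.58 = $183,069.31.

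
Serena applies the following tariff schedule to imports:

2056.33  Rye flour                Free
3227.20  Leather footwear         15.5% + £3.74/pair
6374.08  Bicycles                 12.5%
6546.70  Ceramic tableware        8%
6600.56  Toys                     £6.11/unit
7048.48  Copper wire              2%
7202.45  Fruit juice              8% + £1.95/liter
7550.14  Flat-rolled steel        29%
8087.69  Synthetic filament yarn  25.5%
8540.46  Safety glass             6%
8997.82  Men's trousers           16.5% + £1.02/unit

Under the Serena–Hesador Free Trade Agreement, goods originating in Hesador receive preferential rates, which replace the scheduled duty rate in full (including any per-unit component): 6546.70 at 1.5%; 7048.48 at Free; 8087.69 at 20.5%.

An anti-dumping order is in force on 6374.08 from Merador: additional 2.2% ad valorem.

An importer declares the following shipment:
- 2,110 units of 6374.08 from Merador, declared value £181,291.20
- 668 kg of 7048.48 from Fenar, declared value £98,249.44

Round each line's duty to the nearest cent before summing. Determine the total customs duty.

Line 1 (6374.08, Merador, 2,110 units, £181,291.20):
Base rate for 6374.08 is 12.5%.
Additional duty on 6374.08 from Merador: +2.2%. Applied ad valorem rate: 12.5% + 2.2% = 14.7%.
Duty = £181,291.20 × 14.7% = £26,649.81.
Line 2 (7048.48, Fenar, 668 kg, £98,249.44):
Base rate for 7048.48 is 2%.
7048.48 has an FTA preferential rate, but origin Fenar is not Hesador; base rate stands.
Duty = £98,249.44 × 2% = £1,964.99.
Total = £26,649.81 + £1,964.99 = £28,614.80.

£28,614.80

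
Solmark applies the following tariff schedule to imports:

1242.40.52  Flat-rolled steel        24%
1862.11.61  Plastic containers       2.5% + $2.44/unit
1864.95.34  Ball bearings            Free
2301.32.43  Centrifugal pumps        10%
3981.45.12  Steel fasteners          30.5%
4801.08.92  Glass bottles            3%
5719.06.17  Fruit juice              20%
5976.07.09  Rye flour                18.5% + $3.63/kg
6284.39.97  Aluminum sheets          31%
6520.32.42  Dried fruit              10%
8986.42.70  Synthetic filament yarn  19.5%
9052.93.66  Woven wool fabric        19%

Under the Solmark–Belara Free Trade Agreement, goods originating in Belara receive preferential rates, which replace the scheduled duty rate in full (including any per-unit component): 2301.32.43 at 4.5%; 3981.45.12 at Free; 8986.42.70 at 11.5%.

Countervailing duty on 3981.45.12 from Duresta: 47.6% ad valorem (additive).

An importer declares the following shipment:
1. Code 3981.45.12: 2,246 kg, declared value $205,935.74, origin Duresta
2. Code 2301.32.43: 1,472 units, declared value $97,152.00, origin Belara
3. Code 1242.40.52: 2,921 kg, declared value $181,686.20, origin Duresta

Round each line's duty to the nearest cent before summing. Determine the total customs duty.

$208,812.34

Line 1 (3981.45.12, Duresta, 2,246 kg, $205,935.74):
Base rate for 3981.45.12 is 30.5%.
3981.45.12 has an FTA preferential rate, but origin Duresta is not Belara; base rate stands.
Additional duty on 3981.45.12 from Duresta: +47.6%. Applied ad valorem rate: 30.5% + 47.6% = 78.1%.
Duty = $205,935.74 × 78.1% = $160,835.81.
Line 2 (2301.32.43, Belara, 1,472 units, $97,152.00):
Base rate for 2301.32.43 is 10%.
Origin Belara qualifies under the Solmark–Belara agreement and 2301.32.43 is covered: preferential rate 4.5% applies instead.
Duty = $97,152.00 × 4.5% = $4,371.84.
Line 3 (1242.40.52, Duresta, 2,921 kg, $181,686.20):
Base rate for 1242.40.52 is 24%.
Duty = $181,686.20 × 24% = $43,604.69.
Total = $160,835.81 + $4,371.84 + $43,604.69 = $208,812.34.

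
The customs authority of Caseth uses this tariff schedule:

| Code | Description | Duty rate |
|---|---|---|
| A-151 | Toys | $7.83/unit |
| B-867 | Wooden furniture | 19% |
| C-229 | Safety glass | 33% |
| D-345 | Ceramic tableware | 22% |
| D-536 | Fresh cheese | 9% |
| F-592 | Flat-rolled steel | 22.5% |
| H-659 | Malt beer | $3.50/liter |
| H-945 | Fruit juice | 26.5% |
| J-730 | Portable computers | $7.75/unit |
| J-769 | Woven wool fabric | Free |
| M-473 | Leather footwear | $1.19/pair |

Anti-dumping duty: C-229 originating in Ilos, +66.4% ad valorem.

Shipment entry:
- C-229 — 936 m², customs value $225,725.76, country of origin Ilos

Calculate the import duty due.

$224,371.41

Line 1 (C-229, Ilos, 936 m², $225,725.76):
Base rate for C-229 is 33%.
Additional duty on C-229 from Ilos: +66.4%. Applied ad valorem rate: 33% + 66.4% = 99.4%.
Duty = $225,725.76 × 99.4% = $224,371.41.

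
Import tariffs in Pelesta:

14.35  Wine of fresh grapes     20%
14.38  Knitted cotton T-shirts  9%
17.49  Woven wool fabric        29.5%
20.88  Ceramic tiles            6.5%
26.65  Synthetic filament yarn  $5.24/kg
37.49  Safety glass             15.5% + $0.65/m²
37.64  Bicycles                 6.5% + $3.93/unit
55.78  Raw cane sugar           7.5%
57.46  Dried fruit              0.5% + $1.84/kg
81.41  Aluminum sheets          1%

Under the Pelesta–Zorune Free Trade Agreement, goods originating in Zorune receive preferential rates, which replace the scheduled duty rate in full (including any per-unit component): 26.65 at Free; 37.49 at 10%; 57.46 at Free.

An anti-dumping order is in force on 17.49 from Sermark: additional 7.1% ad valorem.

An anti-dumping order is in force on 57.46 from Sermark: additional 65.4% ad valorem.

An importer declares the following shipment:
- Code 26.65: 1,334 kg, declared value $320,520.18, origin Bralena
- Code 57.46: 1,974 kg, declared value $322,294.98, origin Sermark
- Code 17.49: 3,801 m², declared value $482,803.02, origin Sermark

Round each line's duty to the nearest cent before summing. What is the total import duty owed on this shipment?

Line 1 (26.65, Bralena, 1,334 kg, $320,520.18):
Base rate for 26.65 is $5.24/kg.
26.65 has an FTA preferential rate, but origin Bralena is not Zorune; base rate stands.
Duty = 1,334 × $5.24 = $6,990.16.
Line 2 (57.46, Sermark, 1,974 kg, $322,294.98):
Base rate for 57.46 is 0.5% + $1.84/kg.
57.46 has an FTA preferential rate, but origin Sermark is not Zorune; base rate stands.
Additional duty on 57.46 from Sermark: +65.4%. Applied ad valorem rate: 0.5% + 65.4% = 65.9%.
Duty = $322,294.98 × 65.9% + 1,974 × $1.84 = $216,024.55.
Line 3 (17.49, Sermark, 3,801 m², $482,803.02):
Base rate for 17.49 is 29.5%.
Additional duty on 17.49 from Sermark: +7.1%. Applied ad valorem rate: 29.5% + 7.1% = 36.6%.
Duty = $482,803.02 × 36.6% = $176,705.91.
Total = $6,990.16 + $216,024.55 + $176,705.91 = $399,720.62.

$399,720.62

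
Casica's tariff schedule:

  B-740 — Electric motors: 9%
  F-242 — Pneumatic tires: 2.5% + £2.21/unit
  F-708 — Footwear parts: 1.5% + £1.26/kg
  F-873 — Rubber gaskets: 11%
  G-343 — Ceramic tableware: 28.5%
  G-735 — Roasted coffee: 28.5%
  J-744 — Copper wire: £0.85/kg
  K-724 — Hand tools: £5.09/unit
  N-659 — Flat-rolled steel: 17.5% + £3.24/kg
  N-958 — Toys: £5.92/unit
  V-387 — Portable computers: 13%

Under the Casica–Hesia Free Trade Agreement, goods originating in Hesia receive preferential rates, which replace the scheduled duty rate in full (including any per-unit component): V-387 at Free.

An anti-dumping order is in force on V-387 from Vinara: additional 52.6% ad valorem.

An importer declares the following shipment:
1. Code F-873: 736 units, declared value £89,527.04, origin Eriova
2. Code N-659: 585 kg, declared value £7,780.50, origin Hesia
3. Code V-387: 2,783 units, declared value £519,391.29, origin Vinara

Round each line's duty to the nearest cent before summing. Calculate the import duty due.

£353,825.65

Line 1 (F-873, Eriova, 736 units, £89,527.04):
Base rate for F-873 is 11%.
Duty = £89,527.04 × 11% = £9,847.97.
Line 2 (N-659, Hesia, 585 kg, £7,780.50):
Base rate for N-659 is 17.5% + £3.24/kg.
Origin Hesia is the FTA partner but N-659 is not on the preference list; base rate stands.
Duty = £7,780.50 × 17.5% + 585 × £3.24 = £3,256.99.
Line 3 (V-387, Vinara, 2,783 units, £519,391.29):
Base rate for V-387 is 13%.
V-387 has an FTA preferential rate, but origin Vinara is not Hesia; base rate stands.
Additional duty on V-387 from Vinara: +52.6%. Applied ad valorem rate: 13% + 52.6% = 65.6%.
Duty = £519,391.29 × 65.6% = £340,720.69.
Total = £9,847.97 + £3,256.99 + £340,720.69 = £353,825.65.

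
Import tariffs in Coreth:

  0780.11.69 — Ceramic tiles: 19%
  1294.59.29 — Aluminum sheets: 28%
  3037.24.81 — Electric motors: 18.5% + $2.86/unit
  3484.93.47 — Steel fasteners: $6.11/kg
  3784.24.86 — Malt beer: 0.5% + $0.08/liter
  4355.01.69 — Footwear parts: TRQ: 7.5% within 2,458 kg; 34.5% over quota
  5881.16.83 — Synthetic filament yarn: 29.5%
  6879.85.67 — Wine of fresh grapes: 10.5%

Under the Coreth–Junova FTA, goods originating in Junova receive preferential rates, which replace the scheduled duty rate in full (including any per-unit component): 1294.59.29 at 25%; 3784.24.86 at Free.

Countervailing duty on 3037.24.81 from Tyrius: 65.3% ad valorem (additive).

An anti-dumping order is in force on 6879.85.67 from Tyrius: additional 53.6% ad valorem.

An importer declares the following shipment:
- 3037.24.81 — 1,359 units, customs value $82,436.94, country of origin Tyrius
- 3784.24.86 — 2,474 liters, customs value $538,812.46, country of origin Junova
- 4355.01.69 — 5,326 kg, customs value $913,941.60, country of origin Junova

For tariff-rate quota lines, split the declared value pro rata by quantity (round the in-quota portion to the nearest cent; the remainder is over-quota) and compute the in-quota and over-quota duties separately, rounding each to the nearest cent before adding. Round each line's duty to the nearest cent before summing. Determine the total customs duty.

Line 1 (3037.24.81, Tyrius, 1,359 units, $82,436.94):
Base rate for 3037.24.81 is 18.5% + $2.86/unit.
Additional duty on 3037.24.81 from Tyrius: +65.3%. Applied ad valorem rate: 18.5% + 65.3% = 83.8%.
Duty = $82,436.94 × 83.8% + 1,359 × $2.86 = $72,968.90.
Line 2 (3784.24.86, Junova, 2,474 liters, $538,812.46):
Base rate for 3784.24.86 is 0.5% + $0.08/liter.
Origin Junova qualifies under the Coreth–Junova agreement and 3784.24.86 is covered: preferential rate Free applies instead.
Duty = $538,812.46 × 0% = $0.00.
Line 3 (4355.01.69, Junova, 5,326 kg, $913,941.60):
Code 4355.01.69 is under a tariff-rate quota (threshold 2,458 kg). In-quota: 2,458 kg at 7.5%; over-quota: 2,868 kg at 34.5%.
Pro-rata value split: in-quota = $913,941.60 × 2,458/5,326 = $421,792.80; over-quota = $913,941.60 − $421,792.80 = $492,148.80.
In-quota duty = $421,792.80 × 7.5% = $31,634.46. Over-quota duty = $492,148.80 × 34.5% = $169,791.34.
Line duty = $31,634.46 + $169,791.34 = $201,425.80.
Total = $72,968.90 + $0.00 + $201,425.80 = $274,394.70.

$274,394.70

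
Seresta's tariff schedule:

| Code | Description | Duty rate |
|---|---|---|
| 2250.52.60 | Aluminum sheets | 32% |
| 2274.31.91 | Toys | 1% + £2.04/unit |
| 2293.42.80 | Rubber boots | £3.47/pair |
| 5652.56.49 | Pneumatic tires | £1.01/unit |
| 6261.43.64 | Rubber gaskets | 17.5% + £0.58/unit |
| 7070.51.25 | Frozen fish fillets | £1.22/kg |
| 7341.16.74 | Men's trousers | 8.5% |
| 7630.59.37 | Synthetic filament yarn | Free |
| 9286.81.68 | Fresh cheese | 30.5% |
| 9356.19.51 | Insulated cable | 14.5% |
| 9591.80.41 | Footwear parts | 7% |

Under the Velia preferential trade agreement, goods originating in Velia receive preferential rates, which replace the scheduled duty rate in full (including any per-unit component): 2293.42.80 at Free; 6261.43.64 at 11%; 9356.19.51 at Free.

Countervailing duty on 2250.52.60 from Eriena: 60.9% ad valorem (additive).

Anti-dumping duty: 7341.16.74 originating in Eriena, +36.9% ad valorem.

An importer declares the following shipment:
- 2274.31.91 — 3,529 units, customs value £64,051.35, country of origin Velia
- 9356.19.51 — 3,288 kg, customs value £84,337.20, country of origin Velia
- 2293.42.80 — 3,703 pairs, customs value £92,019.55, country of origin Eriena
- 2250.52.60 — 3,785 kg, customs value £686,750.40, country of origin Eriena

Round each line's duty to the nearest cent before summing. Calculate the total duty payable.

Line 1 (2274.31.91, Velia, 3,529 units, £64,051.35):
Base rate for 2274.31.91 is 1% + £2.04/unit.
Origin Velia is the FTA partner but 2274.31.91 is not on the preference list; base rate stands.
Duty = £64,051.35 × 1% + 3,529 × £2.04 = £7,839.67.
Line 2 (9356.19.51, Velia, 3,288 kg, £84,337.20):
Base rate for 9356.19.51 is 14.5%.
Origin Velia qualifies under the Seresta–Velia agreement and 9356.19.51 is covered: preferential rate Free applies instead.
Duty = £84,337.20 × 0% = £0.00.
Line 3 (2293.42.80, Eriena, 3,703 pairs, £92,019.55):
Base rate for 2293.42.80 is £3.47/pair.
2293.42.80 has an FTA preferential rate, but origin Eriena is not Velia; base rate stands.
Duty = 3,703 × £3.47 = £12,849.41.
Line 4 (2250.52.60, Eriena, 3,785 kg, £686,750.40):
Base rate for 2250.52.60 is 32%.
Additional duty on 2250.52.60 from Eriena: +60.9%. Applied ad valorem rate: 32% + 60.9% = 92.9%.
Duty = £686,750.40 × 92.9% = £637,991.12.
Total = £7,839.67 + £0.00 + £12,849.41 + £637,991.12 = £658,680.20.

£658,680.20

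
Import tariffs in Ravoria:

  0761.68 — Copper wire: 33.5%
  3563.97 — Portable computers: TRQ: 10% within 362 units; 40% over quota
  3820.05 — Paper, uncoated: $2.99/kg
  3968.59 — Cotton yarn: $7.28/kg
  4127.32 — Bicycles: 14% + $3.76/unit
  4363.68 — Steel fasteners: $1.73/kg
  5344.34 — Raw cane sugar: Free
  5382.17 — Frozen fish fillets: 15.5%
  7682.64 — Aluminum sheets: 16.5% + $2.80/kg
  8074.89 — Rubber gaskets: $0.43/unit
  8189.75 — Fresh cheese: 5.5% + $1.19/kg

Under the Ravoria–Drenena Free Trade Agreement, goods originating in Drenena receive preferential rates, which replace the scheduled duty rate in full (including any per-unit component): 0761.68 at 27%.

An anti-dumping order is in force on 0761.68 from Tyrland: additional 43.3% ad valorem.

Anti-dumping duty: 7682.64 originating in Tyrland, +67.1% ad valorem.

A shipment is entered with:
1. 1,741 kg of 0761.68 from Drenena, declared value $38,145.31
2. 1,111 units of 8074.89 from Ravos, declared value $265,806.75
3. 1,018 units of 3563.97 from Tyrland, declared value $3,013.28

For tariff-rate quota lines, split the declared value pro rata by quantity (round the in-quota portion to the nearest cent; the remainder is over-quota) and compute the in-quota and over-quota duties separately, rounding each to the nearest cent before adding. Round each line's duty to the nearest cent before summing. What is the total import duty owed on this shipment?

Line 1 (0761.68, Drenena, 1,741 kg, $38,145.31):
Base rate for 0761.68 is 33.5%.
Origin Drenena qualifies under the Ravoria–Drenena agreement and 0761.68 is covered: preferential rate 27% applies instead.
The additional-duty order on 0761.68 targets Tyrland, not Drenena; it does not apply.
Duty = $38,145.31 × 27% = $10,299.23.
Line 2 (8074.89, Ravos, 1,111 units, $265,806.75):
Base rate for 8074.89 is $0.43/unit.
Duty = 1,111 × $0.43 = $477.73.
Line 3 (3563.97, Tyrland, 1,018 units, $3,013.28):
Code 3563.97 is under a tariff-rate quota (threshold 362 units). In-quota: 362 units at 10%; over-quota: 656 units at 40%.
Pro-rata value split: in-quota = $3,013.28 × 362/1,018 = $1,071.52; over-quota = $3,013.28 − $1,071.52 = $1,941.76.
In-quota duty = $1,071.52 × 10% = $107.15. Over-quota duty = $1,941.76 × 40% = $776.70.
Line duty = $107.15 + $776.70 = $883.85.
Total = $10,299.23 + $477.73 + $883.85 = $11,660.81.

$11,660.81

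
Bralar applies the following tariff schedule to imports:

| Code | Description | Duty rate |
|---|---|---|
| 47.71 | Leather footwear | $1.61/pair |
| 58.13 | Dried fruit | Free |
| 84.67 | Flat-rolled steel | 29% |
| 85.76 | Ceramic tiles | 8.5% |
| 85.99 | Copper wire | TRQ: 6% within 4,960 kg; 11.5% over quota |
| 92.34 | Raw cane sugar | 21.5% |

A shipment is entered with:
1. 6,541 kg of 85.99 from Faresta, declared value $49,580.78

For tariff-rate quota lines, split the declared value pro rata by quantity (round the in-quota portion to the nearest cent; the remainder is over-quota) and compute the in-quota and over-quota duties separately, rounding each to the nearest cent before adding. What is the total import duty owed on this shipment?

$3,633.97

Line 1 (85.99, Faresta, 6,541 kg, $49,580.78):
Code 85.99 is under a tariff-rate quota (threshold 4,960 kg). In-quota: 4,960 kg at 6%; over-quota: 1,581 kg at 11.5%.
Pro-rata value split: in-quota = $49,580.78 × 4,960/6,541 = $37,596.80; over-quota = $49,580.78 − $37,596.80 = $11,983.98.
In-quota duty = $37,596.80 × 6% = $2,255.81. Over-quota duty = $11,983.98 × 11.5% = $1,378.16.
Line duty = $2,255.81 + $1,378.16 = $3,633.97.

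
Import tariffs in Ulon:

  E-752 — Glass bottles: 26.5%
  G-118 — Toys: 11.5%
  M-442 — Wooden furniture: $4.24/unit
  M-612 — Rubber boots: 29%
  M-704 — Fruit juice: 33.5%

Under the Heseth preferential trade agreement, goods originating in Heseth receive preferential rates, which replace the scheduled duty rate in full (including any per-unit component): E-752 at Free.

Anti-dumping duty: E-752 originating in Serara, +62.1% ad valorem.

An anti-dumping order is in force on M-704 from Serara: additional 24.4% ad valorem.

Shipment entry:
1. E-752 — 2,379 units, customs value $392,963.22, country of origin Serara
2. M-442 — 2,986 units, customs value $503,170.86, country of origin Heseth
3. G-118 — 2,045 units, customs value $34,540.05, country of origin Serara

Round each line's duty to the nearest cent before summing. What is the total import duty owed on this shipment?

Line 1 (E-752, Serara, 2,379 units, $392,963.22):
Base rate for E-752 is 26.5%.
E-752 has an FTA preferential rate, but origin Serara is not Heseth; base rate stands.
Additional duty on E-752 from Serara: +62.1%. Applied ad valorem rate: 26.5% + 62.1% = 88.6%.
Duty = $392,963.22 × 88.6% = $348,165.41.
Line 2 (M-442, Heseth, 2,986 units, $503,170.86):
Base rate for M-442 is $4.24/unit.
Origin Heseth is the FTA partner but M-442 is not on the preference list; base rate stands.
Duty = 2,986 × $4.24 = $12,660.64.
Line 3 (G-118, Serara, 2,045 units, $34,540.05):
Base rate for G-118 is 11.5%.
Duty = $34,540.05 × 11.5% = $3,972.11.
Total = $348,165.41 + $12,660.64 + $3,972.11 = $364,798.16.

$364,798.16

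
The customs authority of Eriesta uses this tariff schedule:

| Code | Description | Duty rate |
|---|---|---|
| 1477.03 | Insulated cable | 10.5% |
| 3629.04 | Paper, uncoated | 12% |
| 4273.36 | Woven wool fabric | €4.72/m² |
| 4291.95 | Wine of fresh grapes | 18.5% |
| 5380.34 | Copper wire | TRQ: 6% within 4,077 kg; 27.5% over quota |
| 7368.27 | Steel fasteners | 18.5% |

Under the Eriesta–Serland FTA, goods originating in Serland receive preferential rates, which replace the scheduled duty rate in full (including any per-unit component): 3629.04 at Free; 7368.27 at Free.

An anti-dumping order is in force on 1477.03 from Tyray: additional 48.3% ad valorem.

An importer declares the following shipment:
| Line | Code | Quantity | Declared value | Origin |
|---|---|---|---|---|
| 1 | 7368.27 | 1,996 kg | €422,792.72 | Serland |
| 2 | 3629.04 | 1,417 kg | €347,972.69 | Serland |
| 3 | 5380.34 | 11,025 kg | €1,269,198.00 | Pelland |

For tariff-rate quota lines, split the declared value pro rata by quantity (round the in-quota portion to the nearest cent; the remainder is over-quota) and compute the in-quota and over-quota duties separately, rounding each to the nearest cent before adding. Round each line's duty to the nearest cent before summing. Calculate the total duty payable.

Line 1 (7368.27, Serland, 1,996 kg, €422,792.72):
Base rate for 7368.27 is 18.5%.
Origin Serland qualifies under the Eriesta–Serland agreement and 7368.27 is covered: preferential rate Free applies instead.
Duty = €422,792.72 × 0% = €0.00.
Line 2 (3629.04, Serland, 1,417 kg, €347,972.69):
Base rate for 3629.04 is 12%.
Origin Serland qualifies under the Eriesta–Serland agreement and 3629.04 is covered: preferential rate Free applies instead.
Duty = €347,972.69 × 0% = €0.00.
Line 3 (5380.34, Pelland, 11,025 kg, €1,269,198.00):
Code 5380.34 is under a tariff-rate quota (threshold 4,077 kg). In-quota: 4,077 kg at 6%; over-quota: 6,948 kg at 27.5%.
Pro-rata value split: in-quota = €1,269,198.00 × 4,077/11,025 = €469,344.24; over-quota = €1,269,198.00 − €469,344.24 = €799,853.76.
In-quota duty = €469,344.24 × 6% = €28,160.65. Over-quota duty = €799,853.76 × 27.5% = €219,959.78.
Line duty = €28,160.65 + €219,959.78 = €248,120.43.
Total = €0.00 + €0.00 + €248,120.43 = €248,120.43.

€248,120.43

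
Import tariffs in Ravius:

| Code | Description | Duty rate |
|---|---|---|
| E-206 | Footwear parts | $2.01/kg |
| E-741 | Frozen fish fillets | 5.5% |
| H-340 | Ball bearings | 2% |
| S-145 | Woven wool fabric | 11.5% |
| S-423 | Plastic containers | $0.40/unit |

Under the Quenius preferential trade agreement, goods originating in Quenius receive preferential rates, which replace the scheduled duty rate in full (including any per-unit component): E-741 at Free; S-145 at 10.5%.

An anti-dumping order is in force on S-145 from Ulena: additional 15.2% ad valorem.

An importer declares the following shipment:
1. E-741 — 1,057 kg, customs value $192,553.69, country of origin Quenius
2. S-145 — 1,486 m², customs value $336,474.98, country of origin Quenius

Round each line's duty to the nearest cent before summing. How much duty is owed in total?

Line 1 (E-741, Quenius, 1,057 kg, $192,553.69):
Base rate for E-741 is 5.5%.
Origin Quenius qualifies under the Ravius–Quenius agreement and E-741 is covered: preferential rate Free applies instead.
Duty = $192,553.69 × 0% = $0.00.
Line 2 (S-145, Quenius, 1,486 m², $336,474.98):
Base rate for S-145 is 11.5%.
Origin Quenius qualifies under the Ravius–Quenius agreement and S-145 is covered: preferential rate 10.5% applies instead.
The additional-duty order on S-145 targets Ulena, not Quenius; it does not apply.
Duty = $336,474.98 × 10.5% = $35,329.87.
Total = $0.00 + $35,329.87 = $35,329.87.

$35,329.87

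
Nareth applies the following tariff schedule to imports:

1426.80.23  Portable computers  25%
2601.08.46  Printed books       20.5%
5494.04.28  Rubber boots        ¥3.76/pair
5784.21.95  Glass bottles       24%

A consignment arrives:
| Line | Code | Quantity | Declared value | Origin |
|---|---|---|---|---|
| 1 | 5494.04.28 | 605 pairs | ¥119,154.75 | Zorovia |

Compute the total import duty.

Line 1 (5494.04.28, Zorovia, 605 pairs, ¥119,154.75):
Base rate for 5494.04.28 is ¥3.76/pair.
Duty = 605 × ¥3.76 = ¥2,274.80.

¥2,274.80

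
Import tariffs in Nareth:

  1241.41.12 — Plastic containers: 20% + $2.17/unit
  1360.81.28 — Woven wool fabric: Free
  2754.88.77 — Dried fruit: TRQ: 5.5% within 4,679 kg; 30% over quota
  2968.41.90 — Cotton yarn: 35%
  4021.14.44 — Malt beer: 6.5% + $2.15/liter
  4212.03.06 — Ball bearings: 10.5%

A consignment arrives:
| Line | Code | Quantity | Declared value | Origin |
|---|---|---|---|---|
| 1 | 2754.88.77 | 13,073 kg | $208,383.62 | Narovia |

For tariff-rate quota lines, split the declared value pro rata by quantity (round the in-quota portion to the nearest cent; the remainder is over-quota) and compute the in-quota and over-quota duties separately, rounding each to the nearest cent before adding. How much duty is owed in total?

Line 1 (2754.88.77, Narovia, 13,073 kg, $208,383.62):
Code 2754.88.77 is under a tariff-rate quota (threshold 4,679 kg). In-quota: 4,679 kg at 5.5%; over-quota: 8,394 kg at 30%.
Pro-rata value split: in-quota = $208,383.62 × 4,679/13,073 = $74,583.26; over-quota = $208,383.62 − $74,583.26 = $133,800.36.
In-quota duty = $74,583.26 × 5.5% = $4,102.08. Over-quota duty = $133,800.36 × 30% = $40,140.11.
Line duty = $4,102.08 + $40,140.11 = $44,242.19.

$44,242.19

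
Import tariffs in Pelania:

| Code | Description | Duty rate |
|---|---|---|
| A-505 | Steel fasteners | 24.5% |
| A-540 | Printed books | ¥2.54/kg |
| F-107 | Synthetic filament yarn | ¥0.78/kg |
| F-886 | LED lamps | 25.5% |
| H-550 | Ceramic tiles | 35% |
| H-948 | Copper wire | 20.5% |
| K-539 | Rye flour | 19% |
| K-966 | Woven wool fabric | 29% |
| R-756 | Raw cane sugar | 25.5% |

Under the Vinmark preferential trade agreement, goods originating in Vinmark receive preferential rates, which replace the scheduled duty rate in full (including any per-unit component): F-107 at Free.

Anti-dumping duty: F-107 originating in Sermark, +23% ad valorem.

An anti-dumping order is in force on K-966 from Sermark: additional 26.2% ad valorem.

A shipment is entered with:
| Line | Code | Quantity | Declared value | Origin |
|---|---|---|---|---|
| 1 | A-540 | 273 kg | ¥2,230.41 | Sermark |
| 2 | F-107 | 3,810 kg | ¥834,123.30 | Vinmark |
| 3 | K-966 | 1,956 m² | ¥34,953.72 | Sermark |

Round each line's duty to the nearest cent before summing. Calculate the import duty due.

Line 1 (A-540, Sermark, 273 kg, ¥2,230.41):
Base rate for A-540 is ¥2.54/kg.
Duty = 273 × ¥2.54 = ¥693.42.
Line 2 (F-107, Vinmark, 3,810 kg, ¥834,123.30):
Base rate for F-107 is ¥0.78/kg.
Origin Vinmark qualifies under the Pelania–Vinmark agreement and F-107 is covered: preferential rate Free applies instead.
The additional-duty order on F-107 targets Sermark, not Vinmark; it does not apply.
Duty = ¥834,123.30 × 0% = ¥0.00.
Line 3 (K-966, Sermark, 1,956 m², ¥34,953.72):
Base rate for K-966 is 29%.
Additional duty on K-966 from Sermark: +26.2%. Applied ad valorem rate: 29% + 26.2% = 55.2%.
Duty = ¥34,953.72 × 55.2% = ¥19,294.45.
Total = ¥693.42 + ¥0.00 + ¥19,294.45 = ¥19,987.87.

¥19,987.87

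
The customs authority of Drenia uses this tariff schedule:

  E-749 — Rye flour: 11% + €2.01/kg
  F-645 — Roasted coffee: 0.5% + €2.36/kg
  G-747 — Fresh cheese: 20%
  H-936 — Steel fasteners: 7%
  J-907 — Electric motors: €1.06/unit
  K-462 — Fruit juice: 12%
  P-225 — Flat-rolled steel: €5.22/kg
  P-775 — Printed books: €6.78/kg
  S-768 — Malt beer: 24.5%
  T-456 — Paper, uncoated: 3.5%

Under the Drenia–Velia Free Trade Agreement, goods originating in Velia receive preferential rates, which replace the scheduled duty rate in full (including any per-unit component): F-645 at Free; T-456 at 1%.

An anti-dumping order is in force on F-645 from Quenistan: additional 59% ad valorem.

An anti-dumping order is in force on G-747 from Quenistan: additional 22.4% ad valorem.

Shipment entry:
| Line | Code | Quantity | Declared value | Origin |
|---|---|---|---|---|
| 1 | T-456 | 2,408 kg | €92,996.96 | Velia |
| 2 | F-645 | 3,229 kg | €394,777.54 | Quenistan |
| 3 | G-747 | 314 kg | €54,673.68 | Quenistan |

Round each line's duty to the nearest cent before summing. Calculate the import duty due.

Line 1 (T-456, Velia, 2,408 kg, €92,996.96):
Base rate for T-456 is 3.5%.
Origin Velia qualifies under the Drenia–Velia agreement and T-456 is covered: preferential rate 1% applies instead.
Duty = €92,996.96 × 1% = €929.97.
Line 2 (F-645, Quenistan, 3,229 kg, €394,777.54):
Base rate for F-645 is 0.5% + €2.36/kg.
F-645 has an FTA preferential rate, but origin Quenistan is not Velia; base rate stands.
Additional duty on F-645 from Quenistan: +59%. Applied ad valorem rate: 0.5% + 59% = 59.5%.
Duty = €394,777.54 × 59.5% + 3,229 × €2.36 = €242,513.08.
Line 3 (G-747, Quenistan, 314 kg, €54,673.68):
Base rate for G-747 is 20%.
Additional duty on G-747 from Quenistan: +22.4%. Applied ad valorem rate: 20% + 22.4% = 42.4%.
Duty = €54,673.68 × 42.4% = €23,181.64.
Total = €929.97 + €242,513.08 + €23,181.64 = €266,624.69.

€266,624.69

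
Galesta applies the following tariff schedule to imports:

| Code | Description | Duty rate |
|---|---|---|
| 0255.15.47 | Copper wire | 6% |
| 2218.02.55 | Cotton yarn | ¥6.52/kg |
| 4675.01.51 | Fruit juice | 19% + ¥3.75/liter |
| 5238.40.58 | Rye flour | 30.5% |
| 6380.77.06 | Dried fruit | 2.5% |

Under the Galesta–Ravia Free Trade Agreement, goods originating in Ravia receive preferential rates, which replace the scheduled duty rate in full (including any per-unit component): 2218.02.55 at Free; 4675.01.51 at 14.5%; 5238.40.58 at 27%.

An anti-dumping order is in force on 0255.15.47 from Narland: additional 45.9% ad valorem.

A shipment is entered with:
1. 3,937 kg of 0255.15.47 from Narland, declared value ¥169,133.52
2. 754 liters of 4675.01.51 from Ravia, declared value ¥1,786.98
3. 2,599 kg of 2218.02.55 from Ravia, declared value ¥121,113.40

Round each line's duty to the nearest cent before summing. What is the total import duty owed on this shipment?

Line 1 (0255.15.47, Narland, 3,937 kg, ¥169,133.52):
Base rate for 0255.15.47 is 6%.
Additional duty on 0255.15.47 from Narland: +45.9%. Applied ad valorem rate: 6% + 45.9% = 51.9%.
Duty = ¥169,133.52 × 51.9% = ¥87,780.30.
Line 2 (4675.01.51, Ravia, 754 liters, ¥1,786.98):
Base rate for 4675.01.51 is 19% + ¥3.75/liter.
Origin Ravia qualifies under the Galesta–Ravia agreement and 4675.01.51 is covered: preferential rate 14.5% applies instead.
Duty = ¥1,786.98 × 14.5% = ¥259.11.
Line 3 (2218.02.55, Ravia, 2,599 kg, ¥121,113.40):
Base rate for 2218.02.55 is ¥6.52/kg.
Origin Ravia qualifies under the Galesta–Ravia agreement and 2218.02.55 is covered: preferential rate Free applies instead.
Duty = ¥121,113.40 × 0% = ¥0.00.
Total = ¥87,780.30 + ¥259.11 + ¥0.00 = ¥88,039.41.

¥88,039.41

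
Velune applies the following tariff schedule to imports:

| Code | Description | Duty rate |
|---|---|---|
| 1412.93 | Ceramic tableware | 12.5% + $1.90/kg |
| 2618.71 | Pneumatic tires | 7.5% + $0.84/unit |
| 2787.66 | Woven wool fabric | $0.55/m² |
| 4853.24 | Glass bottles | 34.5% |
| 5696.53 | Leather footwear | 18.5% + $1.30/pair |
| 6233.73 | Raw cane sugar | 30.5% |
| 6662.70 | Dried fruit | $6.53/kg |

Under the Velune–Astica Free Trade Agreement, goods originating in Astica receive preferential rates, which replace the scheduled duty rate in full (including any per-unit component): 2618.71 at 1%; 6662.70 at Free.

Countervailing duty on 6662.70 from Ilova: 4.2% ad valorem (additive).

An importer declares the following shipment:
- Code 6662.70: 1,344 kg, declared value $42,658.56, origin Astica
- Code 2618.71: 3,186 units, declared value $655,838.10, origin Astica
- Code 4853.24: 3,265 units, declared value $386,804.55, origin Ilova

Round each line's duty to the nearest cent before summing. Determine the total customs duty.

$140,005.95

Line 1 (6662.70, Astica, 1,344 kg, $42,658.56):
Base rate for 6662.70 is $6.53/kg.
Origin Astica qualifies under the Velune–Astica agreement and 6662.70 is covered: preferential rate Free applies instead.
The additional-duty order on 6662.70 targets Ilova, not Astica; it does not apply.
Duty = $42,658.56 × 0% = $0.00.
Line 2 (2618.71, Astica, 3,186 units, $655,838.10):
Base rate for 2618.71 is 7.5% + $0.84/unit.
Origin Astica qualifies under the Velune–Astica agreement and 2618.71 is covered: preferential rate 1% applies instead.
Duty = $655,838.10 × 1% = $6,558.38.
Line 3 (4853.24, Ilova, 3,265 units, $386,804.55):
Base rate for 4853.24 is 34.5%.
Duty = $386,804.55 × 34.5% = $133,447.57.
Total = $0.00 + $6,558.38 + $133,447.57 = $140,005.95.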